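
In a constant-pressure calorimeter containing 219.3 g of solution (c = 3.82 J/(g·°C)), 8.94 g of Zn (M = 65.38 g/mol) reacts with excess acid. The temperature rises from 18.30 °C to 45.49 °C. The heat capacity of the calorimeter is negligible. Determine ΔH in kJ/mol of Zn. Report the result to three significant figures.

ΔH = -167 kJ/mol

|ΔT| = |45.49 − 18.30| = 27.19 °C
|q_surr| = (219.3 × 3.82) × 27.19 = 837.726 × 27.19 = 22780 J
n(Zn) = 8.94 / 65.38 = 0.1367 mol
Temperature rose, so q_rxn = −|q_surr| = -22.78 kJ
ΔH = q_rxn / n = -166.6 kJ/mol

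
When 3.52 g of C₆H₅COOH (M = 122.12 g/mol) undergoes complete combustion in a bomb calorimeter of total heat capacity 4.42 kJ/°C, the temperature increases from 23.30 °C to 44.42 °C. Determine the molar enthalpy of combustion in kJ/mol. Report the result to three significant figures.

ΔT = 44.42 − 23.30 = 21.12 °C
q_cal = C_cal × ΔT = 4.42 × 21.12 = 93.3504 kJ
n = 3.52 / 122.12 = 0.02882 mol
q_rxn = −q_cal = -93.3504 kJ
ΔH = -93.3504 / 0.02882 = -3239 kJ/mol

ΔH = -3240 kJ/mol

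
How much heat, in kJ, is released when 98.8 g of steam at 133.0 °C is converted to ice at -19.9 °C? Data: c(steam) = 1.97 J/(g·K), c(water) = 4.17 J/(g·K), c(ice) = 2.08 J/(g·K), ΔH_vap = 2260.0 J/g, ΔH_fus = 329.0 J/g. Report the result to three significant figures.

q = 308 kJ

q1 (cool steam 133.0→100 °C): 98.8 × 1.97 × 33.0 = 6423 J
q2 (condense at 100 °C): 98.8 × 2260.0 = 223288 J
q3 (cool water 100→0 °C): 98.8 × 4.17 × 100.0 = 41200 J
q4 (freeze at 0 °C): 98.8 × 329.0 = 32505 J
q5 (cool ice 0→-19.9 °C): 98.8 × 2.08 × 19.9 = 4090 J
Total: 6423 + 223288 + 41200 + 32505 + 4090 = 307506 J = 308 kJ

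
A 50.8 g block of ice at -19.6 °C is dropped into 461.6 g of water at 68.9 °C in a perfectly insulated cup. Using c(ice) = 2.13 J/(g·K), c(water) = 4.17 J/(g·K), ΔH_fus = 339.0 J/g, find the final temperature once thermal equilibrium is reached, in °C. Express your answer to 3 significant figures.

Heat to bring ice to 0 °C and melt it: q₁ = 50.8×2.13×19.6 + 50.8×339.0 = 19342 J
Heat the water can supply cooling to 0 °C: 461.6×4.17×68.9 = 132624 J > q₁, so all ice melts.
Energy balance: 461.6×4.17×(68.9 − T) = 19342 + 50.8×4.17×(T − 0)
1924.872(68.9 − T) = 19342 + 211.836 T
132624 − 19342 = 2136.708 T
T = 113282 / 2136.708 = 53.02 °C

T_f = 53.0 °C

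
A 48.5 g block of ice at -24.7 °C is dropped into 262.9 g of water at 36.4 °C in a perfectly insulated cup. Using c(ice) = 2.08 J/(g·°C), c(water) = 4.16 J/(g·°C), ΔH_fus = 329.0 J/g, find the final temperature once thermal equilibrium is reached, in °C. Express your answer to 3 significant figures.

Heat to bring ice to 0 °C and melt it: q₁ = 48.5×2.08×24.7 + 48.5×329.0 = 18448 J
Heat the water can supply cooling to 0 °C: 262.9×4.16×36.4 = 39809.4 J > q₁, so all ice melts.
Energy balance: 262.9×4.16×(36.4 − T) = 18448 + 48.5×4.16×(T − 0)
1093.664(36.4 − T) = 18448 + 201.76 T
39809.4 − 18448 = 1295.424 T
T = 21361.4 / 1295.424 = 16.49 °C

T_f = 16.5 °C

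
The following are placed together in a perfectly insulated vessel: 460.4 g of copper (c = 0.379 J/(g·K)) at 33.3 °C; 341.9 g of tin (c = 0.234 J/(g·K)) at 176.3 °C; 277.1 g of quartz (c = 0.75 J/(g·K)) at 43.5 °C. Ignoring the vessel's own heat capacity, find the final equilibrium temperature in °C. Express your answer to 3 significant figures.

Σ mᵢcᵢ(T − Tᵢ) = 0  ⇒  T = Σ mᵢcᵢTᵢ / Σ mᵢcᵢ
Σ mᵢcᵢ = 460.4×0.379 + 341.9×0.234 + 277.1×0.75 = 462.3212
Σ mᵢcᵢTᵢ = 174.4916×33.3 + 80.0046×176.3 + 207.825×43.5 = 28956
T = 28956 / 462.3212 = 62.63 °C

T_f = 62.6 °C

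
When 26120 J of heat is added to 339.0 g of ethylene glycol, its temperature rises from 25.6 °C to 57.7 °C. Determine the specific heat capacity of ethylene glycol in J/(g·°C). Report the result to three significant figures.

c = q / (m ΔT) = 26120 / (339.0 × 32.1)
c = 26120 / 10881.9 = 2.40 J/(g·°C)

c = 2.40 J/(g·°C)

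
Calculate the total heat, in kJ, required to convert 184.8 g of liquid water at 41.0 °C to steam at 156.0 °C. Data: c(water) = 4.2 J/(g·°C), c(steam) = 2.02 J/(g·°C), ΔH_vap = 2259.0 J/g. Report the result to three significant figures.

q = 484 kJ

q1 (heat water 41.0→100.0 °C): 184.8 × 4.2 × 59.0 = 45793 J
q2 (vaporize at 100 °C): 184.8 × 2259.0 = 417463 J
q3 (heat steam 100.0→156.0 °C): 184.8 × 2.02 × 56.0 = 20905 J
Total: 45793 + 417463 + 20905 = 484161 J = 484 kJ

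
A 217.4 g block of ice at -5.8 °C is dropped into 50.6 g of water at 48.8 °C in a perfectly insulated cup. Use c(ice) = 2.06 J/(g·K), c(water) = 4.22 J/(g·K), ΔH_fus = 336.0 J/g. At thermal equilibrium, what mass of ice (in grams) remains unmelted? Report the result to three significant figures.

m_ice remaining = 194 g

Heat to warm all ice to 0 °C: 217.4×2.06×5.8 = 2597.5 J
Heat released by water cooling to 0 °C: 50.6×4.22×48.8 = 10420 J
10420 J < 2597.5 + 217.4×336.0 = 75643.9 J, so not all ice melts; final T = 0 °C.
Heat left for melting: 10420 − 2597.5 = 7822.5 J
Mass melted = 7822.5 / 336.0 = 23.28 g
Ice remaining = 217.4 − 23.28 = 194.12 g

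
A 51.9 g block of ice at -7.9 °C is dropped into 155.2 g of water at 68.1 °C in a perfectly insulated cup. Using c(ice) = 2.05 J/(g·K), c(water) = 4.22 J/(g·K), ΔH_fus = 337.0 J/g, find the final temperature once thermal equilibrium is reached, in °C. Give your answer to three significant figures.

T_f = 30.1 °C

Heat to bring ice to 0 °C and melt it: q₁ = 51.9×2.05×7.9 + 51.9×337.0 = 18331 J
Heat the water can supply cooling to 0 °C: 155.2×4.22×68.1 = 44601.7 J > q₁, so all ice melts.
Energy balance: 155.2×4.22×(68.1 − T) = 18331 + 51.9×4.22×(T − 0)
654.944(68.1 − T) = 18331 + 219.018 T
44601.7 − 18331 = 873.962 T
T = 26270.7 / 873.962 = 30.06 °C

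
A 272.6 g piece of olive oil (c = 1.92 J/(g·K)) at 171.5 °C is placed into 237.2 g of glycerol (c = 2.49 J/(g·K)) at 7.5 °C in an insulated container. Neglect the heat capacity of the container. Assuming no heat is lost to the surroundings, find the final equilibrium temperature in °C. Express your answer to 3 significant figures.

T_f = 84.6 °C

Heat lost by olive oil = heat gained by glycerol.
(272.6)(1.92)(171.5 − T) = (237.2)(2.49)(T − 7.5)
523.392 (171.5 − T) = 590.628 (T − 7.5)
89762 − 523.392 T = 590.628 T − 4429.7
94191.7 = 1114.020 T
T = 84.55 °C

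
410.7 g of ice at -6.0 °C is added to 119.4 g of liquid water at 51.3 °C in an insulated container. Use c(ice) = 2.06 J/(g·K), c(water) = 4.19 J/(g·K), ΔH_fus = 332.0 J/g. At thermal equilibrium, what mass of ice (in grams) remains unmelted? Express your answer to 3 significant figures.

Heat to warm all ice to 0 °C: 410.7×2.06×6.0 = 5076.3 J
Heat released by water cooling to 0 °C: 119.4×4.19×51.3 = 25665 J
25665 J < 5076.3 + 410.7×332.0 = 141428.7 J, so not all ice melts; final T = 0 °C.
Heat left for melting: 25665 − 5076.3 = 20588.7 J
Mass melted = 20588.7 / 332.0 = 62.01 g
Ice remaining = 410.7 − 62.01 = 348.69 g

m_ice remaining = 349 g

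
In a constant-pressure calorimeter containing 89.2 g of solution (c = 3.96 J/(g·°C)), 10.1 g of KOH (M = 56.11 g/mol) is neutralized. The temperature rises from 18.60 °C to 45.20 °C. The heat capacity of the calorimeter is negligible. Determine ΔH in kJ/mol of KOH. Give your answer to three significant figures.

ΔH = -52.2 kJ/mol

|ΔT| = |45.20 − 18.60| = 26.60 °C
|q_surr| = (89.2 × 3.96) × 26.60 = 353.232 × 26.60 = 9396 J
n(KOH) = 10.1 / 56.11 = 0.1800 mol
Temperature rose, so q_rxn = −|q_surr| = -9.396 kJ
ΔH = q_rxn / n = -52.20 kJ/mol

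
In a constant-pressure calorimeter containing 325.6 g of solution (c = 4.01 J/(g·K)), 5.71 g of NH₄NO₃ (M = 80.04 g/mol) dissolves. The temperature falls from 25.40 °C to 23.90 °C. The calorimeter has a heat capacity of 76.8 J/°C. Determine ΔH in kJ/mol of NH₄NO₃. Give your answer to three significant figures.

|ΔT| = |23.90 − 25.40| = 1.50 °C
|q_surr| = (325.6 × 4.01 + 76.8) × 1.50 = 1382.456 × 1.50 = 2074 J
n(NH₄NO₃) = 5.71 / 80.04 = 0.07134 mol
Temperature fell, so q_rxn = +|q_surr| = 2.074 kJ
ΔH = q_rxn / n = 29.07 kJ/mol

ΔH = 29.1 kJ/mol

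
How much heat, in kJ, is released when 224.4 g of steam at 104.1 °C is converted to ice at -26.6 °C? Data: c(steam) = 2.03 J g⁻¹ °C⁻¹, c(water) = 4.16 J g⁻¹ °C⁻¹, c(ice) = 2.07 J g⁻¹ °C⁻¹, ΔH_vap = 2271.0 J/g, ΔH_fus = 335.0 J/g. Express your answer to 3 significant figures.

q1 (cool steam 104.1→100 °C): 224.4 × 2.03 × 4.1 = 1868 J
q2 (condense at 100 °C): 224.4 × 2271.0 = 509612 J
q3 (cool water 100→0 °C): 224.4 × 4.16 × 100.0 = 93350 J
q4 (freeze at 0 °C): 224.4 × 335.0 = 75174 J
q5 (cool ice 0→-26.6 °C): 224.4 × 2.07 × 26.6 = 12356 J
Total: 1868 + 509612 + 93350 + 75174 + 12356 = 692360 J = 692 kJ

q = 692 kJ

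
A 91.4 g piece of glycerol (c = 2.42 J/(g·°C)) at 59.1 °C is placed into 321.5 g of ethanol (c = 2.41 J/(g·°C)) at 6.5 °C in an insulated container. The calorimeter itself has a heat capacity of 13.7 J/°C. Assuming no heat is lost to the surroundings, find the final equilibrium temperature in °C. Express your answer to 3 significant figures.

Heat lost by glycerol = heat gained by ethanol + calorimeter.
(91.4)(2.42)(59.1 − T) = [(321.5)(2.41) + 13.7](T − 6.5)
221.188 (59.1 − T) = 788.515 (T − 6.5)
13072 − 221.188 T = 788.515 T − 5125.3
18197.3 = 1009.703 T
T = 18.02 °C

T_f = 18.0 °C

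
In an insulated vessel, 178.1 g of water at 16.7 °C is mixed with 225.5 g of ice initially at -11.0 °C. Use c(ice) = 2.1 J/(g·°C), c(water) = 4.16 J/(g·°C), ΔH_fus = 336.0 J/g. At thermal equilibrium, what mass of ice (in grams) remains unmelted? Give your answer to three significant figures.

Heat to warm all ice to 0 °C: 225.5×2.1×11.0 = 5209.1 J
Heat released by water cooling to 0 °C: 178.1×4.16×16.7 = 12373 J
12373 J < 5209.1 + 225.5×336.0 = 80977.1 J, so not all ice melts; final T = 0 °C.
Heat left for melting: 12373 − 5209.1 = 7163.9 J
Mass melted = 7163.9 / 336.0 = 21.32 g
Ice remaining = 225.5 − 21.32 = 204.18 g

m_ice remaining = 204 g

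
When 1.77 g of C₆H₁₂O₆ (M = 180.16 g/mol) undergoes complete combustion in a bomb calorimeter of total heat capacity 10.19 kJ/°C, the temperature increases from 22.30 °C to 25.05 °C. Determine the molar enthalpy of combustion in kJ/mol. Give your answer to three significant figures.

ΔH = -2850 kJ/mol

ΔT = 25.05 − 22.30 = 2.75 °C
q_cal = C_cal × ΔT = 10.19 × 2.75 = 28.0225 kJ
n = 1.77 / 180.16 = 0.009825 mol
q_rxn = −q_cal = -28.0225 kJ
ΔH = -28.0225 / 0.009825 = -2852 kJ/mol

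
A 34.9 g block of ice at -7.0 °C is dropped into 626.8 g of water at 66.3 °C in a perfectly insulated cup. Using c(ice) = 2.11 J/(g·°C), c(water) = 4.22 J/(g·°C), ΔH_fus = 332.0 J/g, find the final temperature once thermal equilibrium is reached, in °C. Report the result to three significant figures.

Heat to bring ice to 0 °C and melt it: q₁ = 34.9×2.11×7.0 + 34.9×332.0 = 12102 J
Heat the water can supply cooling to 0 °C: 626.8×4.22×66.3 = 175370 J > q₁, so all ice melts.
Energy balance: 626.8×4.22×(66.3 − T) = 12102 + 34.9×4.22×(T − 0)
2645.096(66.3 − T) = 12102 + 147.278 T
175370 − 12102 = 2792.374 T
T = 163268 / 2792.374 = 58.47 °C

T_f = 58.5 °C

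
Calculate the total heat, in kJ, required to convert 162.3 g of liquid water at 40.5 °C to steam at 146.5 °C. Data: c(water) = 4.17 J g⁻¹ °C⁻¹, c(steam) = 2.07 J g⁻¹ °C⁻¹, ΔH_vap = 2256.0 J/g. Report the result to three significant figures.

q = 422 kJ

q1 (heat water 40.5→100.0 °C): 162.3 × 4.17 × 59.5 = 40269 J
q2 (vaporize at 100 °C): 162.3 × 2256.0 = 366149 J
q3 (heat steam 100.0→146.5 °C): 162.3 × 2.07 × 46.5 = 15622 J
Total: 40269 + 366149 + 15622 = 422040 J = 422 kJ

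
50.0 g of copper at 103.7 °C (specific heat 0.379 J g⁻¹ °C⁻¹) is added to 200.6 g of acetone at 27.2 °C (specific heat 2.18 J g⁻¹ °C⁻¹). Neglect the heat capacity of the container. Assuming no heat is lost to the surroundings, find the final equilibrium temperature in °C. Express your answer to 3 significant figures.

T_f = 30.4 °C

Heat lost by copper = heat gained by acetone.
(50.0)(0.379)(103.7 − T) = (200.6)(2.18)(T − 27.2)
18.95 (103.7 − T) = 437.308 (T − 27.2)
1965.1 − 18.95 T = 437.308 T − 11895
13860.1 = 456.258 T
T = 30.38 °C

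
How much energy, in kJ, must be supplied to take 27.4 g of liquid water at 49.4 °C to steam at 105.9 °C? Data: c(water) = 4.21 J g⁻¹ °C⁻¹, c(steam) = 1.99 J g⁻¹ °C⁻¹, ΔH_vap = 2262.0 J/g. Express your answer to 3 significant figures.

q = 68.1 kJ

q1 (heat water 49.4→100.0 °C): 27.4 × 4.21 × 50.6 = 5837 J
q2 (vaporize at 100 °C): 27.4 × 2262.0 = 61979 J
q3 (heat steam 100.0→105.9 °C): 27.4 × 1.99 × 5.9 = 322 J
Total: 5837 + 61979 + 322 = 68138 J = 68.1 kJ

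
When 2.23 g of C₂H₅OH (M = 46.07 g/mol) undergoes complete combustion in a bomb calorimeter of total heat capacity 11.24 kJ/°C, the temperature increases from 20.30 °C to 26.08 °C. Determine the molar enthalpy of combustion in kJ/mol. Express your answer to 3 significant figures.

ΔH = -1340 kJ/mol

ΔT = 26.08 − 20.30 = 5.78 °C
q_cal = C_cal × ΔT = 11.24 × 5.78 = 64.9672 kJ
n = 2.23 / 46.07 = 0.04840 mol
q_rxn = −q_cal = -64.9672 kJ
ΔH = -64.9672 / 0.04840 = -1342 kJ/mol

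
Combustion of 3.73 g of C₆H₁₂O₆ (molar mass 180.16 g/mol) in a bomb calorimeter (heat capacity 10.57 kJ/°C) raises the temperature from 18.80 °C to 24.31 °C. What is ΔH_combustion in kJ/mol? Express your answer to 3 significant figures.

ΔT = 24.31 − 18.80 = 5.51 °C
q_cal = C_cal × ΔT = 10.57 × 5.51 = 58.2407 kJ
n = 3.73 / 180.16 = 0.02070 mol
q_rxn = −q_cal = -58.2407 kJ
ΔH = -58.2407 / 0.02070 = -2814 kJ/mol

ΔH = -2810 kJ/mol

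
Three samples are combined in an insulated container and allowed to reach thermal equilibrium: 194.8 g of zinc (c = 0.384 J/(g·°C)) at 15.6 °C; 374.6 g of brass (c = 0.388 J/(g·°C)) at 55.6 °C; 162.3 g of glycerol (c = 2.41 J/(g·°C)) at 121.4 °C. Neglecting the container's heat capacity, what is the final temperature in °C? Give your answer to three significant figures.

T_f = 92.8 °C

Σ mᵢcᵢ(T − Tᵢ) = 0  ⇒  T = Σ mᵢcᵢTᵢ / Σ mᵢcᵢ
Σ mᵢcᵢ = 194.8×0.384 + 374.6×0.388 + 162.3×2.41 = 611.2910
Σ mᵢcᵢTᵢ = 74.8032×15.6 + 145.3448×55.6 + 391.143×121.4 = 56733
T = 56733 / 611.2910 = 92.81 °C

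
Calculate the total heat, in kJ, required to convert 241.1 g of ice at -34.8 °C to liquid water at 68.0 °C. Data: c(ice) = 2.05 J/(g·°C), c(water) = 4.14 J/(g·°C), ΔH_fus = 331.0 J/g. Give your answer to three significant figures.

q = 165 kJ

q1 (heat ice -34.8→0.0 °C): 241.1 × 2.05 × 34.8 = 17200 J
q2 (melt at 0 °C): 241.1 × 331.0 = 79804 J
q3 (heat water 0.0→68.0 °C): 241.1 × 4.14 × 68.0 = 67874 J
Total: 17200 + 79804 + 67874 = 164878 J = 165 kJ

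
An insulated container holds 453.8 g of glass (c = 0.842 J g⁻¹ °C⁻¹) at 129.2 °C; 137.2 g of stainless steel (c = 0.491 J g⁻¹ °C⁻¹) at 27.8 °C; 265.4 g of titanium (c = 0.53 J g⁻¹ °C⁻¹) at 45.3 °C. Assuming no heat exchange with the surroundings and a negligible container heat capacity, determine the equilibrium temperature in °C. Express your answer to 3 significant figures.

Σ mᵢcᵢ(T − Tᵢ) = 0  ⇒  T = Σ mᵢcᵢTᵢ / Σ mᵢcᵢ
Σ mᵢcᵢ = 453.8×0.842 + 137.2×0.491 + 265.4×0.53 = 590.1268
Σ mᵢcᵢTᵢ = 382.0996×129.2 + 67.3652×27.8 + 140.662×45.3 = 57612
T = 57612 / 590.1268 = 97.63 °C

T_f = 97.6 °C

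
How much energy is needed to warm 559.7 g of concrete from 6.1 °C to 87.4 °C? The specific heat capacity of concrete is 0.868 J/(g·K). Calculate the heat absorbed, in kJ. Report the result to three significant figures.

q = m c ΔT = 559.7 × 0.868 × (87.4 − 6.1)
q = 559.7 × 0.868 × 81.3 = 39500 J = 39.5 kJ

q = 39.5 kJ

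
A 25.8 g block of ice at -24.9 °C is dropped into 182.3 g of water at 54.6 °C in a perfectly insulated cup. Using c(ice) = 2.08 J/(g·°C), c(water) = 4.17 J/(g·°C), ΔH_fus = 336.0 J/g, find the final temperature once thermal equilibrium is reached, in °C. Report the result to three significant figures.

Heat to bring ice to 0 °C and melt it: q₁ = 25.8×2.08×24.9 + 25.8×336.0 = 10005 J
Heat the water can supply cooling to 0 °C: 182.3×4.17×54.6 = 41506.4 J > q₁, so all ice melts.
Energy balance: 182.3×4.17×(54.6 − T) = 10005 + 25.8×4.17×(T − 0)
760.191(54.6 − T) = 10005 + 107.586 T
41506.4 − 10005 = 867.777 T
T = 31501.4 / 867.777 = 36.30 °C

T_f = 36.3 °C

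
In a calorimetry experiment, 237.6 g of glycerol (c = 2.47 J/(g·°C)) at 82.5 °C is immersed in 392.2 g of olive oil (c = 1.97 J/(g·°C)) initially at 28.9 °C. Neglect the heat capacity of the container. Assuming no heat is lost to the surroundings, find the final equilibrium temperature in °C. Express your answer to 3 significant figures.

Heat lost by glycerol = heat gained by olive oil.
(237.6)(2.47)(82.5 − T) = (392.2)(1.97)(T − 28.9)
586.872 (82.5 − T) = 772.634 (T − 28.9)
48417 − 586.872 T = 772.634 T − 22329
70746 = 1359.506 T
T = 52.04 °C

T_f = 52.0 °C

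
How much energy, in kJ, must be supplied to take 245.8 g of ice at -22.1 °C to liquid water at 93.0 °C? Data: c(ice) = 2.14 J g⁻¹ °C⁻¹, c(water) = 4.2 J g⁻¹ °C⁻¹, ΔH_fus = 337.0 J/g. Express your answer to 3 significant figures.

q = 190 kJ

q1 (heat ice -22.1→0.0 °C): 245.8 × 2.14 × 22.1 = 11625 J
q2 (melt at 0 °C): 245.8 × 337.0 = 82835 J
q3 (heat water 0.0→93.0 °C): 245.8 × 4.2 × 93.0 = 96009 J
Total: 11625 + 82835 + 96009 = 190469 J = 190 kJ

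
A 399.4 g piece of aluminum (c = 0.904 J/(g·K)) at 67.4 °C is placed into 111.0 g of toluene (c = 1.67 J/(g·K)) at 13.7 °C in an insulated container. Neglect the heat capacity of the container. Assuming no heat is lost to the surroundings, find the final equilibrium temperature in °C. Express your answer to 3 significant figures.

Heat lost by aluminum = heat gained by toluene.
(399.4)(0.904)(67.4 − T) = (111.0)(1.67)(T − 13.7)
361.0576 (67.4 − T) = 185.37 (T − 13.7)
24335 − 361.0576 T = 185.37 T − 2539.6
26874.6 = 546.4276 T
T = 49.18 °C

T_f = 49.2 °C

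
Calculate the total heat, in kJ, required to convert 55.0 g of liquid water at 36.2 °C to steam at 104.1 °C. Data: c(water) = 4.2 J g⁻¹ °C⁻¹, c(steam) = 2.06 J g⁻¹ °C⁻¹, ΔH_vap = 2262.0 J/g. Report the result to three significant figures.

q = 140 kJ

q1 (heat water 36.2→100.0 °C): 55.0 × 4.2 × 63.8 = 14738 J
q2 (vaporize at 100 °C): 55.0 × 2262.0 = 124410 J
q3 (heat steam 100.0→104.1 °C): 55.0 × 2.06 × 4.1 = 465 J
Total: 14738 + 124410 + 465 = 139613 J = 140 kJ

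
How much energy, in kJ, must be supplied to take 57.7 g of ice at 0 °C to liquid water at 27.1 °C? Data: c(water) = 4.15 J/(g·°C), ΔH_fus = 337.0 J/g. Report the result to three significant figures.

q = 25.9 kJ

q1 (melt at 0 °C): 57.7 × 337.0 = 19445 J
q2 (heat water 0.0→27.1 °C): 57.7 × 4.15 × 27.1 = 6489 J
Total: 19445 + 6489 = 25934 J = 25.9 kJ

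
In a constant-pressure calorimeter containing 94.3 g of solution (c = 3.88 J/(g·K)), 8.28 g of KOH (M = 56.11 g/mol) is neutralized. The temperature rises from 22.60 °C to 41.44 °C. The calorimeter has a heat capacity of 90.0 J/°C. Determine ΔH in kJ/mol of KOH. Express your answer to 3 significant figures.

|ΔT| = |41.44 − 22.60| = 18.84 °C
|q_surr| = (94.3 × 3.88 + 90.0) × 18.84 = 455.884 × 18.84 = 8589 J
n(KOH) = 8.28 / 56.11 = 0.1476 mol
Temperature rose, so q_rxn = −|q_surr| = -8.589 kJ
ΔH = q_rxn / n = -58.19 kJ/mol

ΔH = -58.2 kJ/mol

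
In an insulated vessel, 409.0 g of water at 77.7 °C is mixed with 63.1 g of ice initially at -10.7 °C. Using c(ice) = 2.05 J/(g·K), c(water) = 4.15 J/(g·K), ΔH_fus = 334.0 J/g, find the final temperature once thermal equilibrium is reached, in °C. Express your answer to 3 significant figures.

Heat to bring ice to 0 °C and melt it: q₁ = 63.1×2.05×10.7 + 63.1×334.0 = 22459 J
Heat the water can supply cooling to 0 °C: 409.0×4.15×77.7 = 131884 J > q₁, so all ice melts.
Energy balance: 409.0×4.15×(77.7 − T) = 22459 + 63.1×4.15×(T − 0)
1697.35(77.7 − T) = 22459 + 261.865 T
131884 − 22459 = 1959.215 T
T = 109425 / 1959.215 = 55.85 °C

T_f = 55.9 °C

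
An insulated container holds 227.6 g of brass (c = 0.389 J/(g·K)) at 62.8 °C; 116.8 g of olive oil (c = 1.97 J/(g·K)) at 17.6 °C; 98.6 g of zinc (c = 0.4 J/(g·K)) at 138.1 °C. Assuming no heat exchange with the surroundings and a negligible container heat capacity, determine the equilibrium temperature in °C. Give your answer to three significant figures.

Σ mᵢcᵢ(T − Tᵢ) = 0  ⇒  T = Σ mᵢcᵢTᵢ / Σ mᵢcᵢ
Σ mᵢcᵢ = 227.6×0.389 + 116.8×1.97 + 98.6×0.4 = 358.0724
Σ mᵢcᵢTᵢ = 88.5364×62.8 + 230.096×17.6 + 39.44×138.1 = 15056
T = 15056 / 358.0724 = 42.047 °C

T_f = 42.0 °C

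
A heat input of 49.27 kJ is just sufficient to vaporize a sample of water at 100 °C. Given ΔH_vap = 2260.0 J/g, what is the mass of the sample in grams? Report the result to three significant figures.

m = q / ΔH_vap = 49270 J / 2260.0 J/g = 21.8 g

m = 21.8 g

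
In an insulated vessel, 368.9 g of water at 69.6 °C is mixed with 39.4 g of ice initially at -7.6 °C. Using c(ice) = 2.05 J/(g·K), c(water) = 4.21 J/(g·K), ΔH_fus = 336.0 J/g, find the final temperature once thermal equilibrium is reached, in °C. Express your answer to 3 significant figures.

Heat to bring ice to 0 °C and melt it: q₁ = 39.4×2.05×7.6 + 39.4×336.0 = 13852 J
Heat the water can supply cooling to 0 °C: 368.9×4.21×69.6 = 108094 J > q₁, so all ice melts.
Energy balance: 368.9×4.21×(69.6 − T) = 13852 + 39.4×4.21×(T − 0)
1553.069(69.6 − T) = 13852 + 165.874 T
108094 − 13852 = 1718.943 T
T = 94242 / 1718.943 = 54.83 °C

T_f = 54.8 °C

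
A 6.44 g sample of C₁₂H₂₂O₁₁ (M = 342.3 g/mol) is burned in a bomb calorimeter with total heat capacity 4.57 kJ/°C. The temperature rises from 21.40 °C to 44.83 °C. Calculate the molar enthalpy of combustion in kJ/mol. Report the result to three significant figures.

ΔT = 44.83 − 21.40 = 23.43 °C
q_cal = C_cal × ΔT = 4.57 × 23.43 = 107.0751 kJ
n = 6.44 / 342.3 = 0.01881 mol
q_rxn = −q_cal = -107.0751 kJ
ΔH = -107.0751 / 0.01881 = -5692 kJ/mol

ΔH = -5690 kJ/mol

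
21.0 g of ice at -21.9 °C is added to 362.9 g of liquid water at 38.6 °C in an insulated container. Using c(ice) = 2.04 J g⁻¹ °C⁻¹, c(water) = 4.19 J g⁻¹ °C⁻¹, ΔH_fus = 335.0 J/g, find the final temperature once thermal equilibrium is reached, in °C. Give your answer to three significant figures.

Heat to bring ice to 0 °C and melt it: q₁ = 21.0×2.04×21.9 + 21.0×335.0 = 7973.2 J
Heat the water can supply cooling to 0 °C: 362.9×4.19×38.6 = 58693.3 J > q₁, so all ice melts.
Energy balance: 362.9×4.19×(38.6 − T) = 7973.2 + 21.0×4.19×(T − 0)
1520.551(38.6 − T) = 7973.2 + 87.99 T
58693.3 − 7973.2 = 1608.541 T
T = 50720.1 / 1608.541 = 31.53 °C

T_f = 31.5 °C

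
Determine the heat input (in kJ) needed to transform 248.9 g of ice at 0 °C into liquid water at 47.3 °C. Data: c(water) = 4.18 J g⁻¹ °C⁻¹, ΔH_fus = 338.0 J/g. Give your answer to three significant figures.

q = 133 kJ

q1 (melt at 0 °C): 248.9 × 338.0 = 84128 J
q2 (heat water 0.0→47.3 °C): 248.9 × 4.18 × 47.3 = 49211 J
Total: 84128 + 49211 = 133339 J = 133 kJ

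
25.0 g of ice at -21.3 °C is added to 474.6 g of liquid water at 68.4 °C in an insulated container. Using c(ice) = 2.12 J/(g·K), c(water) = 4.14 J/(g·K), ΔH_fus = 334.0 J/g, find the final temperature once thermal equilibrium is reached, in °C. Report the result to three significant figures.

T_f = 60.4 °C

Heat to bring ice to 0 °C and melt it: q₁ = 25.0×2.12×21.3 + 25.0×334.0 = 9478.9 J
Heat the water can supply cooling to 0 °C: 474.6×4.14×68.4 = 134395 J > q₁, so all ice melts.
Energy balance: 474.6×4.14×(68.4 − T) = 9478.9 + 25.0×4.14×(T − 0)
1964.844(68.4 − T) = 9478.9 + 103.5 T
134395 − 9478.9 = 2068.344 T
T = 124916.1 / 2068.344 = 60.39 °C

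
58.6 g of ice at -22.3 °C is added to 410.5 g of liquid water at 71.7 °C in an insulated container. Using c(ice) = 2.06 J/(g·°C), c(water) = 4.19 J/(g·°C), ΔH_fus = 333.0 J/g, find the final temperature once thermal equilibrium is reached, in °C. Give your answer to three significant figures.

Heat to bring ice to 0 °C and melt it: q₁ = 58.6×2.06×22.3 + 58.6×333.0 = 22206 J
Heat the water can supply cooling to 0 °C: 410.5×4.19×71.7 = 123324 J > q₁, so all ice melts.
Energy balance: 410.5×4.19×(71.7 − T) = 22206 + 58.6×4.19×(T − 0)
1719.995(71.7 − T) = 22206 + 245.534 T
123324 − 22206 = 1965.529 T
T = 101118 / 1965.529 = 51.446 °C

T_f = 51.4 °C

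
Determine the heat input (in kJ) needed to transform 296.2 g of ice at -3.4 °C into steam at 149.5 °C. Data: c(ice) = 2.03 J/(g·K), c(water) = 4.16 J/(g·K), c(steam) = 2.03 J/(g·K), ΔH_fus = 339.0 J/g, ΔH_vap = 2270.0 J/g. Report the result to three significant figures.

q1 (heat ice -3.4→0.0 °C): 296.2 × 2.03 × 3.4 = 2044 J
q2 (melt at 0 °C): 296.2 × 339.0 = 100412 J
q3 (heat water 0.0→100.0 °C): 296.2 × 4.16 × 100.0 = 123219 J
q4 (vaporize at 100 °C): 296.2 × 2270.0 = 672374 J
q5 (heat steam 100.0→149.5 °C): 296.2 × 2.03 × 49.5 = 29764 J
Total: 2044 + 100412 + 123219 + 672374 + 29764 = 927813 J = 928 kJ

q = 928 kJ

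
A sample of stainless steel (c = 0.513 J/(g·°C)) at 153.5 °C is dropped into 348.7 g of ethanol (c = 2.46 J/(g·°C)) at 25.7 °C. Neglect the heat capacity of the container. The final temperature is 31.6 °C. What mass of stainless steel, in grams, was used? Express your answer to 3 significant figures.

m = 80.9 g

q_gained = (348.7 × 2.46) × (31.6 − 25.7) = 5061 J
q_lost = m × 0.513 × (153.5 − 31.6) = 62.5347 m
m = 5061 / 62.5347 = 80.9 g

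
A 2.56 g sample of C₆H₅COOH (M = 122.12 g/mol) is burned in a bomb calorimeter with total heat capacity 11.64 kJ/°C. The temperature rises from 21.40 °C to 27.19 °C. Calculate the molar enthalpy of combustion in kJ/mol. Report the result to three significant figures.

ΔH = -3210 kJ/mol

ΔT = 27.19 − 21.40 = 5.79 °C
q_cal = C_cal × ΔT = 11.64 × 5.79 = 67.3956 kJ
n = 2.56 / 122.12 = 0.020963 mol
q_rxn = −q_cal = -67.3956 kJ
ΔH = -67.3956 / 0.020963 = -3214.98 kJ/mol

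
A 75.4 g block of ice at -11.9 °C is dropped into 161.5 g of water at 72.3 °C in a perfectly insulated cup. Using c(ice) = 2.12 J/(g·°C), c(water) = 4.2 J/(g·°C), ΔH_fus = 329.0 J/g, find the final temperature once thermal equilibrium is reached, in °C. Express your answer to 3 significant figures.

Heat to bring ice to 0 °C and melt it: q₁ = 75.4×2.12×11.9 + 75.4×329.0 = 26709 J
Heat the water can supply cooling to 0 °C: 161.5×4.2×72.3 = 49041.1 J > q₁, so all ice melts.
Energy balance: 161.5×4.2×(72.3 − T) = 26709 + 75.4×4.2×(T − 0)
678.3(72.3 − T) = 26709 + 316.68 T
49041.1 − 26709 = 994.98 T
T = 22332.1 / 994.98 = 22.44 °C

T_f = 22.4 °C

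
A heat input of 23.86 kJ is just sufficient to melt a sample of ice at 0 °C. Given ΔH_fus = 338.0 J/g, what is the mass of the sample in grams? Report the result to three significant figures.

m = q / ΔH_fus = 23860 J / 338.0 J/g = 70.6 g

m = 70.6 g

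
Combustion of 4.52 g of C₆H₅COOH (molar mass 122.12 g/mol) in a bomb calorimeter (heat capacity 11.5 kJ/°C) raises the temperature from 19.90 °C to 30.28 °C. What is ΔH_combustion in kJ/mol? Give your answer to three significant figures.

ΔT = 30.28 − 19.90 = 10.38 °C
q_cal = C_cal × ΔT = 11.5 × 10.38 = 119.37 kJ
n = 4.52 / 122.12 = 0.03701 mol
q_rxn = −q_cal = -119.37 kJ
ΔH = -119.37 / 0.03701 = -3225 kJ/mol

ΔH = -3230 kJ/mol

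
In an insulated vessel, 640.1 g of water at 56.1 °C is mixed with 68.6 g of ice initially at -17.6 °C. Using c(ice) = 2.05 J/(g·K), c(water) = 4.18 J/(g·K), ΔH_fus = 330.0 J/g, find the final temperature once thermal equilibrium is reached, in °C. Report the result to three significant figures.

T_f = 42.2 °C

Heat to bring ice to 0 °C and melt it: q₁ = 68.6×2.05×17.6 + 68.6×330.0 = 25113 J
Heat the water can supply cooling to 0 °C: 640.1×4.18×56.1 = 150102 J > q₁, so all ice melts.
Energy balance: 640.1×4.18×(56.1 − T) = 25113 + 68.6×4.18×(T − 0)
2675.618(56.1 − T) = 25113 + 286.748 T
150102 − 25113 = 2962.366 T
T = 124989 / 2962.366 = 42.19 °C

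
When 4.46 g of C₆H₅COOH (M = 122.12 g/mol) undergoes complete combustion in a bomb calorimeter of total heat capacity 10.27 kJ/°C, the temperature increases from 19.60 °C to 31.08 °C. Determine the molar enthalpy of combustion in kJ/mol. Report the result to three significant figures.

ΔH = -3230 kJ/mol

ΔT = 31.08 − 19.60 = 11.48 °C
q_cal = C_cal × ΔT = 10.27 × 11.48 = 117.8996 kJ
n = 4.46 / 122.12 = 0.03652 mol
q_rxn = −q_cal = -117.8996 kJ
ΔH = -117.8996 / 0.03652 = -3228 kJ/mol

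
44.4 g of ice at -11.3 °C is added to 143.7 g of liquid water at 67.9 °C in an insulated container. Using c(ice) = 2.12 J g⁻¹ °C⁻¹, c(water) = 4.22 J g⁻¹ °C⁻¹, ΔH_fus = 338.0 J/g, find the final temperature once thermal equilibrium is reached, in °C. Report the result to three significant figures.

T_f = 31.6 °C

Heat to bring ice to 0 °C and melt it: q₁ = 44.4×2.12×11.3 + 44.4×338.0 = 16071 J
Heat the water can supply cooling to 0 °C: 143.7×4.22×67.9 = 41175.5 J > q₁, so all ice melts.
Energy balance: 143.7×4.22×(67.9 − T) = 16071 + 44.4×4.22×(T − 0)
606.414(67.9 − T) = 16071 + 187.368 T
41175.5 − 16071 = 793.782 T
T = 25104.5 / 793.782 = 31.63 °C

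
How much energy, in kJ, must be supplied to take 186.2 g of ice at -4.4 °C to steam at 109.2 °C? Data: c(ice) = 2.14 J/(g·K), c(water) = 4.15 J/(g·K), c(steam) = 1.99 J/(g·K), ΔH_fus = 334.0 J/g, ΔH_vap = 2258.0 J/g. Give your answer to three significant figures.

q1 (heat ice -4.4→0.0 °C): 186.2 × 2.14 × 4.4 = 1753 J
q2 (melt at 0 °C): 186.2 × 334.0 = 62191 J
q3 (heat water 0.0→100.0 °C): 186.2 × 4.15 × 100.0 = 77273 J
q4 (vaporize at 100 °C): 186.2 × 2258.0 = 420440 J
q5 (heat steam 100.0→109.2 °C): 186.2 × 1.99 × 9.2 = 3409 J
Total: 1753 + 62191 + 77273 + 420440 + 3409 = 565066 J = 565 kJ

q = 565 kJ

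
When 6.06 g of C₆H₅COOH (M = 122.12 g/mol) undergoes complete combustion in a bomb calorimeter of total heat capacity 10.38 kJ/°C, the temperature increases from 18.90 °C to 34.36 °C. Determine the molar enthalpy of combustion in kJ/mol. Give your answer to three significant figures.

ΔT = 34.36 − 18.90 = 15.46 °C
q_cal = C_cal × ΔT = 10.38 × 15.46 = 160.4748 kJ
n = 6.06 / 122.12 = 0.04962 mol
q_rxn = −q_cal = -160.4748 kJ
ΔH = -160.4748 / 0.04962 = -3234 kJ/mol

ΔH = -3230 kJ/mol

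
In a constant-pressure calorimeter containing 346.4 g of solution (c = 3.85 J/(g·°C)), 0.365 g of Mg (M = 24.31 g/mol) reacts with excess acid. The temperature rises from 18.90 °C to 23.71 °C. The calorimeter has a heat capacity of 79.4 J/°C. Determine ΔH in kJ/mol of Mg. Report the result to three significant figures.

ΔH = -453 kJ/mol

|ΔT| = |23.71 − 18.90| = 4.81 °C
|q_surr| = (346.4 × 3.85 + 79.4) × 4.81 = 1413.04 × 4.81 = 6797 J
n(Mg) = 0.365 / 24.31 = 0.01501 mol
Temperature rose, so q_rxn = −|q_surr| = -6.797 kJ
ΔH = q_rxn / n = -452.8 kJ/mol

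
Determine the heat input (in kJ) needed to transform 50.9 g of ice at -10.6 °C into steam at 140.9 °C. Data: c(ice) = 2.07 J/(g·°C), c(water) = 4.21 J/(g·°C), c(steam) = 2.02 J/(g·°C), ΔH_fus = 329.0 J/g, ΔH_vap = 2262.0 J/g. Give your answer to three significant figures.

q = 159 kJ

q1 (heat ice -10.6→0.0 °C): 50.9 × 2.07 × 10.6 = 1117 J
q2 (melt at 0 °C): 50.9 × 329.0 = 16746 J
q3 (heat water 0.0→100.0 °C): 50.9 × 4.21 × 100.0 = 21429 J
q4 (vaporize at 100 °C): 50.9 × 2262.0 = 115136 J
q5 (heat steam 100.0→140.9 °C): 50.9 × 2.02 × 40.9 = 4205 J
Total: 1117 + 16746 + 21429 + 115136 + 4205 = 158633 J = 159 kJ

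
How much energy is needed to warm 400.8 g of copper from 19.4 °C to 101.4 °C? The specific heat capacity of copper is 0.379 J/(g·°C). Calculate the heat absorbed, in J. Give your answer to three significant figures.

q = 12500 J

q = m c ΔT = 400.8 × 0.379 × (101.4 − 19.4)
q = 400.8 × 0.379 × 82.0 = 12460 J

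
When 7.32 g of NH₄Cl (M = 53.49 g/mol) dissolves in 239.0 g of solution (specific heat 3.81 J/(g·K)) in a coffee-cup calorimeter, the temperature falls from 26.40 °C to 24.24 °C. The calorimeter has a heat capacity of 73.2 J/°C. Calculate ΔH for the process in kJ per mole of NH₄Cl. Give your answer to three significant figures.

ΔH = 15.5 kJ/mol

|ΔT| = |24.24 − 26.40| = 2.16 °C
|q_surr| = (239.0 × 3.81 + 73.2) × 2.16 = 983.79 × 2.16 = 2125 J
n(NH₄Cl) = 7.32 / 53.49 = 0.1368 mol
Temperature fell, so q_rxn = +|q_surr| = 2.125 kJ
ΔH = q_rxn / n = 15.53 kJ/mol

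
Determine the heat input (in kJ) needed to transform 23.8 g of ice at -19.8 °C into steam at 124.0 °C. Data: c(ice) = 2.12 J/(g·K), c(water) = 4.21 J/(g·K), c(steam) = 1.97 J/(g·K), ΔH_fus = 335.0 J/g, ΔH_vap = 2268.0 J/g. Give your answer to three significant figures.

q = 74.1 kJ

q1 (heat ice -19.8→0.0 °C): 23.8 × 2.12 × 19.8 = 999 J
q2 (melt at 0 °C): 23.8 × 335.0 = 7973 J
q3 (heat water 0.0→100.0 °C): 23.8 × 4.21 × 100.0 = 10020 J
q4 (vaporize at 100 °C): 23.8 × 2268.0 = 53978 J
q5 (heat steam 100.0→124.0 °C): 23.8 × 1.97 × 24.0 = 1125 J
Total: 999 + 7973 + 10020 + 53978 + 1125 = 74095 J = 74.1 kJ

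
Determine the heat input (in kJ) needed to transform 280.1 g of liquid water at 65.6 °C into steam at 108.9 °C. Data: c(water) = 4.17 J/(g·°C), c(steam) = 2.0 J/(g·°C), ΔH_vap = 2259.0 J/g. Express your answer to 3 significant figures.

q = 678 kJ

q1 (heat water 65.6→100.0 °C): 280.1 × 4.17 × 34.4 = 40180 J
q2 (vaporize at 100 °C): 280.1 × 2259.0 = 632746 J
q3 (heat steam 100.0→108.9 °C): 280.1 × 2.0 × 8.9 = 4986 J
Total: 40180 + 632746 + 4986 = 677912 J = 678 kJ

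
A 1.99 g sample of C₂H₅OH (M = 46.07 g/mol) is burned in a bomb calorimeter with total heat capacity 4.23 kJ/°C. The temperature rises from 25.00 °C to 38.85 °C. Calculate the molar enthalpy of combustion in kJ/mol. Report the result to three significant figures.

ΔH = -1360 kJ/mol

ΔT = 38.85 − 25.00 = 13.85 °C
q_cal = C_cal × ΔT = 4.23 × 13.85 = 58.5855 kJ
n = 1.99 / 46.07 = 0.04320 mol
q_rxn = −q_cal = -58.5855 kJ
ΔH = -58.5855 / 0.04320 = -1356 kJ/mol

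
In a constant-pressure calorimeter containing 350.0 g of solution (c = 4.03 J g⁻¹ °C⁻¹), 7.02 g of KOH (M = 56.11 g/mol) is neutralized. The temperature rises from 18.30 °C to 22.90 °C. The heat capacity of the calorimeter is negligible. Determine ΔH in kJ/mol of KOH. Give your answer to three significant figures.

ΔH = -51.9 kJ/mol

|ΔT| = |22.90 − 18.30| = 4.60 °C
|q_surr| = (350.0 × 4.03) × 4.60 = 1410.5 × 4.60 = 6488 J
n(KOH) = 7.02 / 56.11 = 0.1251 mol
Temperature rose, so q_rxn = −|q_surr| = -6.488 kJ
ΔH = q_rxn / n = -51.86 kJ/mol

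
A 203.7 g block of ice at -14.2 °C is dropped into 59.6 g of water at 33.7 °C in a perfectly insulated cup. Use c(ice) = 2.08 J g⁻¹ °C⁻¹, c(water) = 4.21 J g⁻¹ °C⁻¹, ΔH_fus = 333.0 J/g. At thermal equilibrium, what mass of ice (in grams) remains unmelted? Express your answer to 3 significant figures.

Heat to warm all ice to 0 °C: 203.7×2.08×14.2 = 6016.5 J
Heat released by water cooling to 0 °C: 59.6×4.21×33.7 = 8455.9 J
8455.9 J < 6016.5 + 203.7×333.0 = 73848.6 J, so not all ice melts; final T = 0 °C.
Heat left for melting: 8455.9 − 6016.5 = 2439.4 J
Mass melted = 2439.4 / 333.0 = 7.326 g
Ice remaining = 203.7 − 7.326 = 196.374 g

m_ice remaining = 196 g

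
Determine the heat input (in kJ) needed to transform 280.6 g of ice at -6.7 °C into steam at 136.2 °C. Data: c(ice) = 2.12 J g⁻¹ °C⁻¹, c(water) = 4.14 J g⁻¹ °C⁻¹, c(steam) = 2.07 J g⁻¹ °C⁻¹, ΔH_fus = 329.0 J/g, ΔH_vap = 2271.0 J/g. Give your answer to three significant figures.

q1 (heat ice -6.7→0.0 °C): 280.6 × 2.12 × 6.7 = 3986 J
q2 (melt at 0 °C): 280.6 × 329.0 = 92317 J
q3 (heat water 0.0→100.0 °C): 280.6 × 4.14 × 100.0 = 116168 J
q4 (vaporize at 100 °C): 280.6 × 2271.0 = 637243 J
q5 (heat steam 100.0→136.2 °C): 280.6 × 2.07 × 36.2 = 21026 J
Total: 3986 + 92317 + 116168 + 637243 + 21026 = 870740 J = 871 kJ

q = 871 kJ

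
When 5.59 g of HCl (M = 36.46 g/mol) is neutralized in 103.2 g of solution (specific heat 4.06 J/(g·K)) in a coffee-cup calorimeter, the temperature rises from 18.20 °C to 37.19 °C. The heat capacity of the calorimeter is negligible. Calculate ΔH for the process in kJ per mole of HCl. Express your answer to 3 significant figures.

ΔH = -51.9 kJ/mol

|ΔT| = |37.19 − 18.20| = 18.99 °C
|q_surr| = (103.2 × 4.06) × 18.99 = 418.992 × 18.99 = 7957 J
n(HCl) = 5.59 / 36.46 = 0.1533 mol
Temperature rose, so q_rxn = −|q_surr| = -7.957 kJ
ΔH = q_rxn / n = -51.90 kJ/mol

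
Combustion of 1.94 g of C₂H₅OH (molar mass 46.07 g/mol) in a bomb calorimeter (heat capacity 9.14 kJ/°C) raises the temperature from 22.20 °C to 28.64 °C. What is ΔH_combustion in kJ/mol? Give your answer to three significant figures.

ΔH = -1400 kJ/mol

ΔT = 28.64 − 22.20 = 6.44 °C
q_cal = C_cal × ΔT = 9.14 × 6.44 = 58.8616 kJ
n = 1.94 / 46.07 = 0.04211 mol
q_rxn = −q_cal = -58.8616 kJ
ΔH = -58.8616 / 0.04211 = -1398 kJ/mol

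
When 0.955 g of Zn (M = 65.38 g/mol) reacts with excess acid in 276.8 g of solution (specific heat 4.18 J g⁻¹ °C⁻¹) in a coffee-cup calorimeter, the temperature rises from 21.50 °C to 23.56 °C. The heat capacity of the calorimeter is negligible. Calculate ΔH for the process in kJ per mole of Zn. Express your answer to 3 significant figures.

|ΔT| = |23.56 − 21.50| = 2.06 °C
|q_surr| = (276.8 × 4.18) × 2.06 = 1157.024 × 2.06 = 2383 J
n(Zn) = 0.955 / 65.38 = 0.01461 mol
Temperature rose, so q_rxn = −|q_surr| = -2.383 kJ
ΔH = q_rxn / n = -163.1 kJ/mol

ΔH = -163 kJ/mol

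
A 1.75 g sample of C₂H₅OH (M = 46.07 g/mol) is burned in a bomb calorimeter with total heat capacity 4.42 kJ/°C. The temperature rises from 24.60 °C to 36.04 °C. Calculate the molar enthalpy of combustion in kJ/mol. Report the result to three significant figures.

ΔH = -1330 kJ/mol

ΔT = 36.04 − 24.60 = 11.44 °C
q_cal = C_cal × ΔT = 4.42 × 11.44 = 50.5648 kJ
n = 1.75 / 46.07 = 0.03799 mol
q_rxn = −q_cal = -50.5648 kJ
ΔH = -50.5648 / 0.03799 = -1331 kJ/mol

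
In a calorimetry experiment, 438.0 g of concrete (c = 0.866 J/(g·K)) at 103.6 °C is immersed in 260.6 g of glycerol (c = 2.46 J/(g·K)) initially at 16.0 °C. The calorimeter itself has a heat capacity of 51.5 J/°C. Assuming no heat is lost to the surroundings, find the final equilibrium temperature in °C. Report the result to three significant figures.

Heat lost by concrete = heat gained by glycerol + calorimeter.
(438.0)(0.866)(103.6 − T) = [(260.6)(2.46) + 51.5](T − 16.0)
379.308 (103.6 − T) = 692.576 (T − 16.0)
39296 − 379.308 T = 692.576 T − 11081
50377 = 1071.884 T
T = 47.00 °C

T_f = 47.0 °C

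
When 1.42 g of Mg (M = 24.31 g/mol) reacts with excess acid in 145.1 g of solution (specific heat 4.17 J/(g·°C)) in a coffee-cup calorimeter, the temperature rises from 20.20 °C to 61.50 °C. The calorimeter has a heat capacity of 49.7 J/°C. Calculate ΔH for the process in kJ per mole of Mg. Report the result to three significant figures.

|ΔT| = |61.50 − 20.20| = 41.30 °C
|q_surr| = (145.1 × 4.17 + 49.7) × 41.30 = 654.767 × 41.30 = 27040 J
n(Mg) = 1.42 / 24.31 = 0.05841 mol
Temperature rose, so q_rxn = −|q_surr| = -27.04 kJ
ΔH = q_rxn / n = -462.9 kJ/mol

ΔH = -463 kJ/mol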